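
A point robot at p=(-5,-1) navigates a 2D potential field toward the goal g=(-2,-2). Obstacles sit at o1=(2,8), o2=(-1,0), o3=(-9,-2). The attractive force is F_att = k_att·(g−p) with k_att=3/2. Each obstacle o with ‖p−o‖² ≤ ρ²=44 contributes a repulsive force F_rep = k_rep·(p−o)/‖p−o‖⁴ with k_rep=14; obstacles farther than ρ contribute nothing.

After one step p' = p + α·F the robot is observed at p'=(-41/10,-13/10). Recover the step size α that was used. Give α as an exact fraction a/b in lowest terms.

F_att = 3/2·(g−p) = 3/2·(3,-1) = (4.5000,-1.5000)
o1: d²=130 > ρ²=44 → inactive
o2: d²=17 ≤ ρ²=44; F_rep = 14·(-4,-1)/17² = (-0.1938,-0.0484)
o3: d²=17 ≤ ρ²=44; F_rep = 14·(4,1)/17² = (0.1938,0.0484)
F = F_att + ΣF_rep = (4.5000,-1.5000)
Δp = p'−p = (0.9000,-0.3000); α = Δx/Fx = (9/10) / (9/2) = 1/5
check: Δy/Fy = (-3/10) / (-3/2) = 1/5 ✓

α = 1/5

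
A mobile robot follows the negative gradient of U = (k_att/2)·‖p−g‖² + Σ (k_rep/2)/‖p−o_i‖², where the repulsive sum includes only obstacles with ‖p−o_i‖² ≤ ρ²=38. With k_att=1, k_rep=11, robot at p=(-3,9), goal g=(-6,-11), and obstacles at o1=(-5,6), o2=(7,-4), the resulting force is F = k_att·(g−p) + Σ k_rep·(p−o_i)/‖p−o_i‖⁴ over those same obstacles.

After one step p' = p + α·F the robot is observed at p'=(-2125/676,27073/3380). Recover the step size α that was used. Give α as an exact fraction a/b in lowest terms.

α = 1/20

F_att = 1·(g−p) = 1·(-3,-20) = (-3.0000,-20.0000)
o1: d²=13 ≤ ρ²=38; F_rep = 11·(2,3)/13² = (0.1302,0.1953)
o2: d²=269 > ρ²=38 → inactive
F = F_att + ΣF_rep = (-2.8698,-19.8047)
Δp = p'−p = (-0.1435,-0.9902); α = Δx/Fx = (-97/676) / (-485/169) = 1/20
check: Δy/Fy = (-3347/3380) / (-3347/169) = 1/20 ✓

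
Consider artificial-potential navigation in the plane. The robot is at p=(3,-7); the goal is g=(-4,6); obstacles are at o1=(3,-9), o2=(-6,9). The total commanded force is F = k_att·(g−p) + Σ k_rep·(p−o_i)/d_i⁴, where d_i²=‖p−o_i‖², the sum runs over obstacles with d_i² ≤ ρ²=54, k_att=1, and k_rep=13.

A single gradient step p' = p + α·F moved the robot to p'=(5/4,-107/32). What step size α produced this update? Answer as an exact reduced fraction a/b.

F_att = 1·(g−p) = 1·(-7,13) = (-7.0000,13.0000)
o1: d²=4 ≤ ρ²=54; F_rep = 13·(0,2)/4² = (0.0000,1.6250)
o2: d²=337 > ρ²=54 → inactive
F = F_att + ΣF_rep = (-7.0000,14.6250)
Δp = p'−p = (-1.7500,3.6562); α = Δx/Fx = (-7/4) / (-7) = 1/4
check: Δy/Fy = (117/32) / (117/8) = 1/4 ✓

α = 1/4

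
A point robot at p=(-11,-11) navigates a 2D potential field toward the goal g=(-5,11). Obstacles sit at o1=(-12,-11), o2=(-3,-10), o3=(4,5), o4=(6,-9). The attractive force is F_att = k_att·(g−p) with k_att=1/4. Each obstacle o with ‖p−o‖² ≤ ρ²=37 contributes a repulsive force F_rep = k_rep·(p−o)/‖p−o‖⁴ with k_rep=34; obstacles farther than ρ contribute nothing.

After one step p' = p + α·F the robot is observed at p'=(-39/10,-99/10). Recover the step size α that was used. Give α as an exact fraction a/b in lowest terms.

F_att = 1/4·(g−p) = 1/4·(6,22) = (1.5000,5.5000)
o1: d²=1 ≤ ρ²=37; F_rep = 34·(1,0)/1² = (34.0000,0.0000)
o2: d²=65 > ρ²=37 → inactive
o3: d²=481 > ρ²=37 → inactive
o4: d²=293 > ρ²=37 → inactive
F = F_att + ΣF_rep = (35.5000,5.5000)
Δp = p'−p = (7.1000,1.1000); α = Δx/Fx = (71/10) / (71/2) = 1/5
check: Δy/Fy = (11/10) / (11/2) = 1/5 ✓

α = 1/5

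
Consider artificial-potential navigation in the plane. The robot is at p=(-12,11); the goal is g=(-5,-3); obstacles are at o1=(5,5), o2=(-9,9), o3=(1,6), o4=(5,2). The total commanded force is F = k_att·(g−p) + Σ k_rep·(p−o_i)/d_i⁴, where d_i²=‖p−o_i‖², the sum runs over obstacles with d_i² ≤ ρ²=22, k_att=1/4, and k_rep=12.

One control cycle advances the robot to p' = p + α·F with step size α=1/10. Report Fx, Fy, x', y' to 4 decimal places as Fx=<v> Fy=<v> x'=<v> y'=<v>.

Fx=1.5370 Fy=-3.3580 x'=-11.8463 y'=10.6642

F_att = 1/4·(g−p) = 1/4·(7,-14) = (1.7500,-3.5000)
o1: d²=325 > ρ²=22 → inactive
o2: d²=13 ≤ ρ²=22; F_rep = 12·(-3,2)/13² = (-0.2130,0.1420)
o3: d²=194 > ρ²=22 → inactive
o4: d²=370 > ρ²=22 → inactive
F = F_att + ΣF_rep = (1.5370,-3.3580)
p' = p + 1/10·F = (-11.8463,10.6642)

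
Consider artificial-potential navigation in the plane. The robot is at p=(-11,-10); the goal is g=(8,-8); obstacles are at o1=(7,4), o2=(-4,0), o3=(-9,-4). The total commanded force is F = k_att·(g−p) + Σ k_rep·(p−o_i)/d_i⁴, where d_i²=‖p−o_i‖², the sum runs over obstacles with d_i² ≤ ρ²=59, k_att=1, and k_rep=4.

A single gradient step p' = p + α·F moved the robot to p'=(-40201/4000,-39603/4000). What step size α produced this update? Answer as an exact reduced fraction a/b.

α = 1/20

F_att = 1·(g−p) = 1·(19,2) = (19.0000,2.0000)
o1: d²=520 > ρ²=59 → inactive
o2: d²=149 > ρ²=59 → inactive
o3: d²=40 ≤ ρ²=59; F_rep = 4·(-2,-6)/40² = (-0.0050,-0.0150)
F = F_att + ΣF_rep = (18.9950,1.9850)
Δp = p'−p = (0.9497,0.0993); α = Δx/Fx = (3799/4000) / (3799/200) = 1/20
check: Δy/Fy = (397/4000) / (397/200) = 1/20 ✓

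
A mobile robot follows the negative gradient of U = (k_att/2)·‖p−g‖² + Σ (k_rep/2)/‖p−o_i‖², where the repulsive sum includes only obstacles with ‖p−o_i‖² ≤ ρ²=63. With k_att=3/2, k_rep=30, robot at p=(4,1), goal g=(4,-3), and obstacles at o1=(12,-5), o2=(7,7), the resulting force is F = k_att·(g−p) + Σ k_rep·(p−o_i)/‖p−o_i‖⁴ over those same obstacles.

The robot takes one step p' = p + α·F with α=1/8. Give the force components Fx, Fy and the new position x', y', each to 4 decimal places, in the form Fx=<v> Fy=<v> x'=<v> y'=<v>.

F_att = 3/2·(g−p) = 3/2·(0,-4) = (0.0000,-6.0000)
o1: d²=100 > ρ²=63 → inactive
o2: d²=45 ≤ ρ²=63; F_rep = 30·(-3,-6)/45² = (-0.0444,-0.0889)
F = F_att + ΣF_rep = (-0.0444,-6.0889)
p' = p + 1/8·F = (3.9944,0.2389)

Fx=-0.0444 Fy=-6.0889 x'=3.9944 y'=0.2389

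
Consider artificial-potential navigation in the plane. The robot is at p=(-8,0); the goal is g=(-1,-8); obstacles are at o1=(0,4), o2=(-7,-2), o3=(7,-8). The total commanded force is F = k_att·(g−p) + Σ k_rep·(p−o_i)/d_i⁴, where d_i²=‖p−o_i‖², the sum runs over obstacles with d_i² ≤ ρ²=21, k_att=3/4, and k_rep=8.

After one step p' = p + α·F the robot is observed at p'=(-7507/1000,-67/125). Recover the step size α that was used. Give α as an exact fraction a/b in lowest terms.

α = 1/10

F_att = 3/4·(g−p) = 3/4·(7,-8) = (5.2500,-6.0000)
o1: d²=80 > ρ²=21 → inactive
o2: d²=5 ≤ ρ²=21; F_rep = 8·(-1,2)/5² = (-0.3200,0.6400)
o3: d²=289 > ρ²=21 → inactive
F = F_att + ΣF_rep = (4.9300,-5.3600)
Δp = p'−p = (0.4930,-0.5360); α = Δx/Fx = (493/1000) / (493/100) = 1/10
check: Δy/Fy = (-67/125) / (-134/25) = 1/10 ✓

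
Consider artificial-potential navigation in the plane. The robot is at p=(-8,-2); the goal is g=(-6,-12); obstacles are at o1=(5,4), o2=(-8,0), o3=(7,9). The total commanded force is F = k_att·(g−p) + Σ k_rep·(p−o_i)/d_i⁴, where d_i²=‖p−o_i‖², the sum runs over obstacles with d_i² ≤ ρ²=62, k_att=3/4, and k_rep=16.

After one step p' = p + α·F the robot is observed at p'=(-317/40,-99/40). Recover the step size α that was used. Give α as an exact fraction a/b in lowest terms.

α = 1/20

F_att = 3/4·(g−p) = 3/4·(2,-10) = (1.5000,-7.5000)
o1: d²=205 > ρ²=62 → inactive
o2: d²=4 ≤ ρ²=62; F_rep = 16·(0,-2)/4² = (0.0000,-2.0000)
o3: d²=346 > ρ²=62 → inactive
F = F_att + ΣF_rep = (1.5000,-9.5000)
Δp = p'−p = (0.0750,-0.4750); α = Δx/Fx = (3/40) / (3/2) = 1/20
check: Δy/Fy = (-19/40) / (-19/2) = 1/20 ✓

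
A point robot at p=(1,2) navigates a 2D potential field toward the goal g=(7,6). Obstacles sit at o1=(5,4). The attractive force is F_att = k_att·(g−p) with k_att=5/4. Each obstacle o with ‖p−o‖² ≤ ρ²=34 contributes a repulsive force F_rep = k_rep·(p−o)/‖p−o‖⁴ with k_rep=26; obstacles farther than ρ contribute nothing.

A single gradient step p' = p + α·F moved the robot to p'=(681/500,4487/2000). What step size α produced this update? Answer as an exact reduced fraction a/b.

F_att = 5/4·(g−p) = 5/4·(6,4) = (7.5000,5.0000)
o1: d²=20 ≤ ρ²=34; F_rep = 26·(-4,-2)/20² = (-0.2600,-0.1300)
F = F_att + ΣF_rep = (7.2400,4.8700)
Δp = p'−p = (0.3620,0.2435); α = Δx/Fx = (181/500) / (181/25) = 1/20
check: Δy/Fy = (487/2000) / (487/100) = 1/20 ✓

α = 1/20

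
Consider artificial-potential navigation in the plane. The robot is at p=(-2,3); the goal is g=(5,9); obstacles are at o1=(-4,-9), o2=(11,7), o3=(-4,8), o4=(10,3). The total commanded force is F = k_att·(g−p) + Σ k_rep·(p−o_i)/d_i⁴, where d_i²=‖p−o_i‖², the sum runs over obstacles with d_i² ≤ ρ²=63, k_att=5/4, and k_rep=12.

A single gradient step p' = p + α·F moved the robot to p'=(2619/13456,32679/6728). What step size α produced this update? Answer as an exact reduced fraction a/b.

α = 1/4

F_att = 5/4·(g−p) = 5/4·(7,6) = (8.7500,7.5000)
o1: d²=148 > ρ²=63 → inactive
o2: d²=185 > ρ²=63 → inactive
o3: d²=29 ≤ ρ²=63; F_rep = 12·(2,-5)/29² = (0.0285,-0.0713)
o4: d²=144 > ρ²=63 → inactive
F = F_att + ΣF_rep = (8.7785,7.4287)
Δp = p'−p = (2.1946,1.8572); α = Δx/Fx = (29531/13456) / (29531/3364) = 1/4
check: Δy/Fy = (12495/6728) / (12495/1682) = 1/4 ✓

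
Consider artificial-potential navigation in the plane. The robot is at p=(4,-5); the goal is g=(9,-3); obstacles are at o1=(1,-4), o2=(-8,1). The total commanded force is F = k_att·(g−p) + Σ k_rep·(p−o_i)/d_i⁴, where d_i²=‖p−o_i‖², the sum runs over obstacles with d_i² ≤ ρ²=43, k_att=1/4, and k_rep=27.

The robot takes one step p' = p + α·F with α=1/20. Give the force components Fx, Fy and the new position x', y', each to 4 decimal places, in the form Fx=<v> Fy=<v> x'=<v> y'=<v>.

Fx=2.0600 Fy=0.2300 x'=4.1030 y'=-4.9885

F_att = 1/4·(g−p) = 1/4·(5,2) = (1.2500,0.5000)
o1: d²=10 ≤ ρ²=43; F_rep = 27·(3,-1)/10² = (0.8100,-0.2700)
o2: d²=180 > ρ²=43 → inactive
F = F_att + ΣF_rep = (2.0600,0.2300)
p' = p + 1/20·F = (4.1030,-4.9885)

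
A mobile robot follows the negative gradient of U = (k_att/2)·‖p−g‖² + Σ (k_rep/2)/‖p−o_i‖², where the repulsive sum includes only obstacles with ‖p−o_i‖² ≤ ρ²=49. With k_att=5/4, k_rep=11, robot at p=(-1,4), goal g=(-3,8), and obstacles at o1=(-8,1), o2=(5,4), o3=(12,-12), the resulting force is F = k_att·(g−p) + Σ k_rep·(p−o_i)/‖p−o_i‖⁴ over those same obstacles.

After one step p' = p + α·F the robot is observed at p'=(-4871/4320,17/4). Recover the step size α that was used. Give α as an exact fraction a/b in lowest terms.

F_att = 5/4·(g−p) = 5/4·(-2,4) = (-2.5000,5.0000)
o1: d²=58 > ρ²=49 → inactive
o2: d²=36 ≤ ρ²=49; F_rep = 11·(-6,0)/36² = (-0.0509,0.0000)
o3: d²=425 > ρ²=49 → inactive
F = F_att + ΣF_rep = (-2.5509,5.0000)
Δp = p'−p = (-0.1275,0.2500); α = Δx/Fx = (-551/4320) / (-551/216) = 1/20
check: Δy/Fy = (1/4) / (5) = 1/20 ✓

α = 1/20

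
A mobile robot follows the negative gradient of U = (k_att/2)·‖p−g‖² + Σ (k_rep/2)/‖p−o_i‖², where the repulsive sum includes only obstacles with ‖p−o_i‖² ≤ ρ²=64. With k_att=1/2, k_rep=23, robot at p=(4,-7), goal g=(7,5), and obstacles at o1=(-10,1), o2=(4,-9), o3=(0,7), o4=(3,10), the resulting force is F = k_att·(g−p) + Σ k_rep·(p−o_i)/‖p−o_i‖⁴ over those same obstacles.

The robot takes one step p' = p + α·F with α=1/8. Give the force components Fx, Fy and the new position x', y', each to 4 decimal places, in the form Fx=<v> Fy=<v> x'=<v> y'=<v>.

Fx=1.5000 Fy=8.8750 x'=4.1875 y'=-5.8906

F_att = 1/2·(g−p) = 1/2·(3,12) = (1.5000,6.0000)
o1: d²=260 > ρ²=64 → inactive
o2: d²=4 ≤ ρ²=64; F_rep = 23·(0,2)/4² = (0.0000,2.8750)
o3: d²=212 > ρ²=64 → inactive
o4: d²=290 > ρ²=64 → inactive
F = F_att + ΣF_rep = (1.5000,8.8750)
p' = p + 1/8·F = (4.1875,-5.8906)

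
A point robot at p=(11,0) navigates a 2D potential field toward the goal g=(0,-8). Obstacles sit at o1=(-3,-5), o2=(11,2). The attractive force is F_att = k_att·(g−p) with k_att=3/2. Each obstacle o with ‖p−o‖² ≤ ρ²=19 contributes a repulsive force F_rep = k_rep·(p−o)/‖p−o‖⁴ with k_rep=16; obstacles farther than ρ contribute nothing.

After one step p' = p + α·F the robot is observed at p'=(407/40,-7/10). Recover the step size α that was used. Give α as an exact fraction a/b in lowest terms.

α = 1/20

F_att = 3/2·(g−p) = 3/2·(-11,-8) = (-16.5000,-12.0000)
o1: d²=221 > ρ²=19 → inactive
o2: d²=4 ≤ ρ²=19; F_rep = 16·(0,-2)/4² = (0.0000,-2.0000)
F = F_att + ΣF_rep = (-16.5000,-14.0000)
Δp = p'−p = (-0.8250,-0.7000); α = Δx/Fx = (-33/40) / (-33/2) = 1/20
check: Δy/Fy = (-7/10) / (-14) = 1/20 ✓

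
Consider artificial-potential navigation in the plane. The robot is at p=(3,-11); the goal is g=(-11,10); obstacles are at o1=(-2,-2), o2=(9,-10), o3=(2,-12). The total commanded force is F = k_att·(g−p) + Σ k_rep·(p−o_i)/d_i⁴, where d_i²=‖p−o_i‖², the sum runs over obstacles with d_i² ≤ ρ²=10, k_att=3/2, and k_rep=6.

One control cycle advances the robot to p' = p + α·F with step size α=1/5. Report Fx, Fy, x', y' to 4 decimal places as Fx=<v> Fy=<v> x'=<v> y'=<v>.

Fx=-19.5000 Fy=33.0000 x'=-0.9000 y'=-4.4000

F_att = 3/2·(g−p) = 3/2·(-14,21) = (-21.0000,31.5000)
o1: d²=106 > ρ²=10 → inactive
o2: d²=37 > ρ²=10 → inactive
o3: d²=2 ≤ ρ²=10; F_rep = 6·(1,1)/2² = (1.5000,1.5000)
F = F_att + ΣF_rep = (-19.5000,33.0000)
p' = p + 1/5·F = (-0.9000,-4.4000)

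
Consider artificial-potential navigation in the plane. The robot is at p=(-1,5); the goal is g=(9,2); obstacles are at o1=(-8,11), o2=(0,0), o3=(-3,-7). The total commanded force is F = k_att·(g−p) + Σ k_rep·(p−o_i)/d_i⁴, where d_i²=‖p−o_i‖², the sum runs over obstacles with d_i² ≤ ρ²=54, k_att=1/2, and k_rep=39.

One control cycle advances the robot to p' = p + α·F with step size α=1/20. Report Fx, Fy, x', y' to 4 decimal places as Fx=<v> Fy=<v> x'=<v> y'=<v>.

Fx=4.9423 Fy=-1.2115 x'=-0.7529 y'=4.9394

F_att = 1/2·(g−p) = 1/2·(10,-3) = (5.0000,-1.5000)
o1: d²=85 > ρ²=54 → inactive
o2: d²=26 ≤ ρ²=54; F_rep = 39·(-1,5)/26² = (-0.0577,0.2885)
o3: d²=148 > ρ²=54 → inactive
F = F_att + ΣF_rep = (4.9423,-1.2115)
p' = p + 1/20·F = (-0.7529,4.9394)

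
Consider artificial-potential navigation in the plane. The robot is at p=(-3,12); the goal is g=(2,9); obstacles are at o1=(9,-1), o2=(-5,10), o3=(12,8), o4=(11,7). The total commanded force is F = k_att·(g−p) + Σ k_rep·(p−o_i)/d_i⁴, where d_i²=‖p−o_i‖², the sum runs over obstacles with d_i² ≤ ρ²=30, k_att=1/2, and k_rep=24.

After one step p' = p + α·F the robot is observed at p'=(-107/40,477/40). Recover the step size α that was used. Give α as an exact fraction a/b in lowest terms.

F_att = 1/2·(g−p) = 1/2·(5,-3) = (2.5000,-1.5000)
o1: d²=313 > ρ²=30 → inactive
o2: d²=8 ≤ ρ²=30; F_rep = 24·(2,2)/8² = (0.7500,0.7500)
o3: d²=241 > ρ²=30 → inactive
o4: d²=221 > ρ²=30 → inactive
F = F_att + ΣF_rep = (3.2500,-0.7500)
Δp = p'−p = (0.3250,-0.0750); α = Δx/Fx = (13/40) / (13/4) = 1/10
check: Δy/Fy = (-3/40) / (-3/4) = 1/10 ✓

α = 1/10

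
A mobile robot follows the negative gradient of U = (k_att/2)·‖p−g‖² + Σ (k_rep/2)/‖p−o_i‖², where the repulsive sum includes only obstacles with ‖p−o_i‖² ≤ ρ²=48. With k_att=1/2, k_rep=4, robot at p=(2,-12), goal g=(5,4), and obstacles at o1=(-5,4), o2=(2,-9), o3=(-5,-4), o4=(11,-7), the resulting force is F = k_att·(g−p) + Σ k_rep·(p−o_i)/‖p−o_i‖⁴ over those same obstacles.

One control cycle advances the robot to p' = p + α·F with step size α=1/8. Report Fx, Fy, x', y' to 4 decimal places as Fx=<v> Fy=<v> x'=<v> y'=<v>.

F_att = 1/2·(g−p) = 1/2·(3,16) = (1.5000,8.0000)
o1: d²=305 > ρ²=48 → inactive
o2: d²=9 ≤ ρ²=48; F_rep = 4·(0,-3)/9² = (0.0000,-0.1481)
o3: d²=113 > ρ²=48 → inactive
o4: d²=106 > ρ²=48 → inactive
F = F_att + ΣF_rep = (1.5000,7.8519)
p' = p + 1/8·F = (2.1875,-11.0185)

Fx=1.5000 Fy=7.8519 x'=2.1875 y'=-11.0185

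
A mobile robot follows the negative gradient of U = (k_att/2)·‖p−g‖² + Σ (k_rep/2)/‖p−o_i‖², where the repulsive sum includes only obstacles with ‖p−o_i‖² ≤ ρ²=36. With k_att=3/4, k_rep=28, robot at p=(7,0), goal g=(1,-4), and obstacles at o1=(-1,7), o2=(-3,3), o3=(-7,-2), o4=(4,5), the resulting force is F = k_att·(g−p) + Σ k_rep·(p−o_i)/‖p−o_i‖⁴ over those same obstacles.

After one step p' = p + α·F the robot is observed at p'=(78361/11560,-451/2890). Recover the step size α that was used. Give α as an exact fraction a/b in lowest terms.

F_att = 3/4·(g−p) = 3/4·(-6,-4) = (-4.5000,-3.0000)
o1: d²=113 > ρ²=36 → inactive
o2: d²=109 > ρ²=36 → inactive
o3: d²=200 > ρ²=36 → inactive
o4: d²=34 ≤ ρ²=36; F_rep = 28·(3,-5)/34² = (0.0727,-0.1211)
F = F_att + ΣF_rep = (-4.4273,-3.1211)
Δp = p'−p = (-0.2214,-0.1561); α = Δx/Fx = (-2559/11560) / (-2559/578) = 1/20
check: Δy/Fy = (-451/2890) / (-902/289) = 1/20 ✓

α = 1/20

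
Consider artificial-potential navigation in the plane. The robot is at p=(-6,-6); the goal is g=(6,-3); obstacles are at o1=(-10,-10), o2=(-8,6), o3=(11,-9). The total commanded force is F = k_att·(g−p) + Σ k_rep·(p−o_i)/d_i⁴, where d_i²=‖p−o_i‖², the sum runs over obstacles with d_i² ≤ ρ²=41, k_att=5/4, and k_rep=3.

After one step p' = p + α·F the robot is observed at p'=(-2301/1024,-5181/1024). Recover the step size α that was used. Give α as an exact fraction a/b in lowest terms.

α = 1/4

F_att = 5/4·(g−p) = 5/4·(12,3) = (15.0000,3.7500)
o1: d²=32 ≤ ρ²=41; F_rep = 3·(4,4)/32² = (0.0117,0.0117)
o2: d²=148 > ρ²=41 → inactive
o3: d²=298 > ρ²=41 → inactive
F = F_att + ΣF_rep = (15.0117,3.7617)
Δp = p'−p = (3.7529,0.9404); α = Δx/Fx = (3843/1024) / (3843/256) = 1/4
check: Δy/Fy = (963/1024) / (963/256) = 1/4 ✓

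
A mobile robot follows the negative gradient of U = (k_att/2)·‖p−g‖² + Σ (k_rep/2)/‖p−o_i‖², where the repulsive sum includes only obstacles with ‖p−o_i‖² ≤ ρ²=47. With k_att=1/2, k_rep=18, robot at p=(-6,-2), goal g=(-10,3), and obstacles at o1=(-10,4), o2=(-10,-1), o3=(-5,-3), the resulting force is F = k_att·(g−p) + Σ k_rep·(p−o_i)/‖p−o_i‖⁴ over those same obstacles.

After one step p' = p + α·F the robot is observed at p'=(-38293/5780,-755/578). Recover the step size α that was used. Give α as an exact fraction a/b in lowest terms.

F_att = 1/2·(g−p) = 1/2·(-4,5) = (-2.0000,2.5000)
o1: d²=52 > ρ²=47 → inactive
o2: d²=17 ≤ ρ²=47; F_rep = 18·(4,-1)/17² = (0.2491,-0.0623)
o3: d²=2 ≤ ρ²=47; F_rep = 18·(-1,1)/2² = (-4.5000,4.5000)
F = F_att + ΣF_rep = (-6.2509,6.9377)
Δp = p'−p = (-0.6251,0.6938); α = Δx/Fx = (-3613/5780) / (-3613/578) = 1/10
check: Δy/Fy = (401/578) / (2005/289) = 1/10 ✓

α = 1/10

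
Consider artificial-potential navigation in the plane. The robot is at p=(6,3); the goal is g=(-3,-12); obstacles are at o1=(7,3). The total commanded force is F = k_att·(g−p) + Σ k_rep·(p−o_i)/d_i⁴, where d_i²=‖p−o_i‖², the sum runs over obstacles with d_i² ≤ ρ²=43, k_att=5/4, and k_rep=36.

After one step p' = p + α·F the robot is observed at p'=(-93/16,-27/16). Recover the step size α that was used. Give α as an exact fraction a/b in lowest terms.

α = 1/4

F_att = 5/4·(g−p) = 5/4·(-9,-15) = (-11.2500,-18.7500)
o1: d²=1 ≤ ρ²=43; F_rep = 36·(-1,0)/1² = (-36.0000,0.0000)
F = F_att + ΣF_rep = (-47.2500,-18.7500)
Δp = p'−p = (-11.8125,-4.6875); α = Δx/Fx = (-189/16) / (-189/4) = 1/4
check: Δy/Fy = (-75/16) / (-75/4) = 1/4 ✓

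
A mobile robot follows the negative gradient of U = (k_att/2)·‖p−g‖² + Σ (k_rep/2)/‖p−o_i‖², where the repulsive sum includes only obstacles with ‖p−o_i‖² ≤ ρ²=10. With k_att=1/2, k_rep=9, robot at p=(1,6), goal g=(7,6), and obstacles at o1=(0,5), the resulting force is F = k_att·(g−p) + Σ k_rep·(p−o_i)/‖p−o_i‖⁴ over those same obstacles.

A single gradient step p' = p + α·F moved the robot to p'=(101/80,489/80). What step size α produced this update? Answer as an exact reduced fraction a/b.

α = 1/20

F_att = 1/2·(g−p) = 1/2·(6,0) = (3.0000,0.0000)
o1: d²=2 ≤ ρ²=10; F_rep = 9·(1,1)/2² = (2.2500,2.2500)
F = F_att + ΣF_rep = (5.2500,2.2500)
Δp = p'−p = (0.2625,0.1125); α = Δx/Fx = (21/80) / (21/4) = 1/20
check: Δy/Fy = (9/80) / (9/4) = 1/20 ✓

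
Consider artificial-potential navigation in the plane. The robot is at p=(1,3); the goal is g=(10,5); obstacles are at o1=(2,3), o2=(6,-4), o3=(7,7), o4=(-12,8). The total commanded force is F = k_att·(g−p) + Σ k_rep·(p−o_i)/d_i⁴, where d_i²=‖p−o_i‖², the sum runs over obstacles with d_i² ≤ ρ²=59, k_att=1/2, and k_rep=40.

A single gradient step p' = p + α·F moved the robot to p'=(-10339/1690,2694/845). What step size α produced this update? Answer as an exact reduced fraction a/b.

F_att = 1/2·(g−p) = 1/2·(9,2) = (4.5000,1.0000)
o1: d²=1 ≤ ρ²=59; F_rep = 40·(-1,0)/1² = (-40.0000,0.0000)
o2: d²=74 > ρ²=59 → inactive
o3: d²=52 ≤ ρ²=59; F_rep = 40·(-6,-4)/52² = (-0.0888,-0.0592)
o4: d²=194 > ρ²=59 → inactive
F = F_att + ΣF_rep = (-35.5888,0.9408)
Δp = p'−p = (-7.1178,0.1882); α = Δx/Fx = (-12029/1690) / (-12029/338) = 1/5
check: Δy/Fy = (159/845) / (159/169) = 1/5 ✓

α = 1/5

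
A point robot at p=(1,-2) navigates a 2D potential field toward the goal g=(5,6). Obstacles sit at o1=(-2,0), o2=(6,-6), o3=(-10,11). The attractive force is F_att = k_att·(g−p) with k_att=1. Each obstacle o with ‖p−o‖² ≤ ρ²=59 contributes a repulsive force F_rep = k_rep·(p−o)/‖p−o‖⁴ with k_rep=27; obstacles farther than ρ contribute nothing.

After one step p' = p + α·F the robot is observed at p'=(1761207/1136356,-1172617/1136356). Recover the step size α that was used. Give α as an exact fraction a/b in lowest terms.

F_att = 1·(g−p) = 1·(4,8) = (4.0000,8.0000)
o1: d²=13 ≤ ρ²=59; F_rep = 27·(3,-2)/13² = (0.4793,-0.3195)
o2: d²=41 ≤ ρ²=59; F_rep = 27·(-5,4)/41² = (-0.0803,0.0642)
o3: d²=290 > ρ²=59 → inactive
F = F_att + ΣF_rep = (4.3990,7.7447)
Δp = p'−p = (0.5499,0.9681); α = Δx/Fx = (624851/1136356) / (1249702/284089) = 1/8
check: Δy/Fy = (1100095/1136356) / (2200190/284089) = 1/8 ✓

α = 1/8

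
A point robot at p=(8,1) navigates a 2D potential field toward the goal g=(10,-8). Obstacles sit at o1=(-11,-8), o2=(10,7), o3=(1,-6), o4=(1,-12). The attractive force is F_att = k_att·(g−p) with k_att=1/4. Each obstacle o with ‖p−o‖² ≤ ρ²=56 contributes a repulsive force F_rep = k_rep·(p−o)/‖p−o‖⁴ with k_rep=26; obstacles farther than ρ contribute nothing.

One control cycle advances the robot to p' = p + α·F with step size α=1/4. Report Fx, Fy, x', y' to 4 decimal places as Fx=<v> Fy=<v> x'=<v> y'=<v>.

F_att = 1/4·(g−p) = 1/4·(2,-9) = (0.5000,-2.2500)
o1: d²=442 > ρ²=56 → inactive
o2: d²=40 ≤ ρ²=56; F_rep = 26·(-2,-6)/40² = (-0.0325,-0.0975)
o3: d²=98 > ρ²=56 → inactive
o4: d²=218 > ρ²=56 → inactive
F = F_att + ΣF_rep = (0.4675,-2.3475)
p' = p + 1/4·F = (8.1169,0.4131)

Fx=0.4675 Fy=-2.3475 x'=8.1169 y'=0.4131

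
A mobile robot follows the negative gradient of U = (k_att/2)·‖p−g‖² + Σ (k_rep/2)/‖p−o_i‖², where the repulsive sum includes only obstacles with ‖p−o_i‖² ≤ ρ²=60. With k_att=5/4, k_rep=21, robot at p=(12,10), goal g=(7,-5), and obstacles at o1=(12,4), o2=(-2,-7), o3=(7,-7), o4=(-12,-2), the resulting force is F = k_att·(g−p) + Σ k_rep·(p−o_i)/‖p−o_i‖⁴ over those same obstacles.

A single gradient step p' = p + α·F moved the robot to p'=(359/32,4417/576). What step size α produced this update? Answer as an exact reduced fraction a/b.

α = 1/8

F_att = 5/4·(g−p) = 5/4·(-5,-15) = (-6.2500,-18.7500)
o1: d²=36 ≤ ρ²=60; F_rep = 21·(0,6)/36² = (0.0000,0.0972)
o2: d²=485 > ρ²=60 → inactive
o3: d²=314 > ρ²=60 → inactive
o4: d²=720 > ρ²=60 → inactive
F = F_att + ΣF_rep = (-6.2500,-18.6528)
Δp = p'−p = (-0.7812,-2.3316); α = Δx/Fx = (-25/32) / (-25/4) = 1/8
check: Δy/Fy = (-1343/576) / (-1343/72) = 1/8 ✓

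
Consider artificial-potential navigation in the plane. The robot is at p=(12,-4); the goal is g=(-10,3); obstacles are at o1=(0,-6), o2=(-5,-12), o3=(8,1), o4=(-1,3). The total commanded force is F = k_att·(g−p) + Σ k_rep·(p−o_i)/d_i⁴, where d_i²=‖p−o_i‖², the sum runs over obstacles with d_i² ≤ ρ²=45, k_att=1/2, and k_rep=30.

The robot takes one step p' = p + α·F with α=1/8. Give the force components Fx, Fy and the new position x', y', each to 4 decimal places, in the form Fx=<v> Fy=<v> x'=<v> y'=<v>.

Fx=-10.9286 Fy=3.4108 x'=10.6339 y'=-3.5737

F_att = 1/2·(g−p) = 1/2·(-22,7) = (-11.0000,3.5000)
o1: d²=148 > ρ²=45 → inactive
o2: d²=353 > ρ²=45 → inactive
o3: d²=41 ≤ ρ²=45; F_rep = 30·(4,-5)/41² = (0.0714,-0.0892)
o4: d²=218 > ρ²=45 → inactive
F = F_att + ΣF_rep = (-10.9286,3.4108)
p' = p + 1/8·F = (10.6339,-3.5737)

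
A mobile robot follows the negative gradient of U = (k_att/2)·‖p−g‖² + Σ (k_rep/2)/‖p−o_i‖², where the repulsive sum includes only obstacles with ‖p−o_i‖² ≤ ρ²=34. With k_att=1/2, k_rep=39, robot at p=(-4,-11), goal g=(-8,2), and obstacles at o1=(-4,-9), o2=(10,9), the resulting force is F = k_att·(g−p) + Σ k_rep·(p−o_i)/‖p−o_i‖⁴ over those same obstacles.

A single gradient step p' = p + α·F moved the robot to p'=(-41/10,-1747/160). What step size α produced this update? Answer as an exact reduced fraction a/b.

α = 1/20

F_att = 1/2·(g−p) = 1/2·(-4,13) = (-2.0000,6.5000)
o1: d²=4 ≤ ρ²=34; F_rep = 39·(0,-2)/4² = (0.0000,-4.8750)
o2: d²=596 > ρ²=34 → inactive
F = F_att + ΣF_rep = (-2.0000,1.6250)
Δp = p'−p = (-0.1000,0.0813); α = Δx/Fx = (-1/10) / (-2) = 1/20
check: Δy/Fy = (13/160) / (13/8) = 1/20 ✓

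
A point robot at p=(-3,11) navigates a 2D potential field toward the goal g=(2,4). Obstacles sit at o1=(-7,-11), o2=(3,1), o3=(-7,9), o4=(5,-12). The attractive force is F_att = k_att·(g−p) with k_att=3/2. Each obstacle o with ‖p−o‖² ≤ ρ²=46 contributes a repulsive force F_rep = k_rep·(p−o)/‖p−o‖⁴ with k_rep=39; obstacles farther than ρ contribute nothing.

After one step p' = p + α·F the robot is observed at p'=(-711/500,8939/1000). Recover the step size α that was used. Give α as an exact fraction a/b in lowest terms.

α = 1/5

F_att = 3/2·(g−p) = 3/2·(5,-7) = (7.5000,-10.5000)
o1: d²=500 > ρ²=46 → inactive
o2: d²=136 > ρ²=46 → inactive
o3: d²=20 ≤ ρ²=46; F_rep = 39·(4,2)/20² = (0.3900,0.1950)
o4: d²=593 > ρ²=46 → inactive
F = F_att + ΣF_rep = (7.8900,-10.3050)
Δp = p'−p = (1.5780,-2.0610); α = Δx/Fx = (789/500) / (789/100) = 1/5
check: Δy/Fy = (-2061/1000) / (-2061/200) = 1/5 ✓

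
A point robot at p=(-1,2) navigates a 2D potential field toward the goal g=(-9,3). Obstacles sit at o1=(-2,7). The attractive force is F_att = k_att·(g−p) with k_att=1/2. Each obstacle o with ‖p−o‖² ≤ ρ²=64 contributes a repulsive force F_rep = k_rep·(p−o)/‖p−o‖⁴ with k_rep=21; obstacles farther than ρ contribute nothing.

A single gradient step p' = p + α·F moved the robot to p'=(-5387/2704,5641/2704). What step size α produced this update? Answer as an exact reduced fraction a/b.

F_att = 1/2·(g−p) = 1/2·(-8,1) = (-4.0000,0.5000)
o1: d²=26 ≤ ρ²=64; F_rep = 21·(1,-5)/26² = (0.0311,-0.1553)
F = F_att + ΣF_rep = (-3.9689,0.3447)
Δp = p'−p = (-0.9922,0.0862); α = Δx/Fx = (-2683/2704) / (-2683/676) = 1/4
check: Δy/Fy = (233/2704) / (233/676) = 1/4 ✓

α = 1/4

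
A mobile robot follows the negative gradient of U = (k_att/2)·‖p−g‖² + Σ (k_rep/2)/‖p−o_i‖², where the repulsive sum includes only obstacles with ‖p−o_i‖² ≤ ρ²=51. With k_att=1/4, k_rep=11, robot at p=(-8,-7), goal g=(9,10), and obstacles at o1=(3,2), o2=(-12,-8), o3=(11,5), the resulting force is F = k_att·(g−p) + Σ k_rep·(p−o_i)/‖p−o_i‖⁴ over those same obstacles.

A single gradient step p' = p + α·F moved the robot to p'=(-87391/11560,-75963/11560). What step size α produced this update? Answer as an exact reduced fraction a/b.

F_att = 1/4·(g−p) = 1/4·(17,17) = (4.2500,4.2500)
o1: d²=202 > ρ²=51 → inactive
o2: d²=17 ≤ ρ²=51; F_rep = 11·(4,1)/17² = (0.1522,0.0381)
o3: d²=505 > ρ²=51 → inactive
F = F_att + ΣF_rep = (4.4022,4.2881)
Δp = p'−p = (0.4402,0.4288); α = Δx/Fx = (5089/11560) / (5089/1156) = 1/10
check: Δy/Fy = (4957/11560) / (4957/1156) = 1/10 ✓

α = 1/10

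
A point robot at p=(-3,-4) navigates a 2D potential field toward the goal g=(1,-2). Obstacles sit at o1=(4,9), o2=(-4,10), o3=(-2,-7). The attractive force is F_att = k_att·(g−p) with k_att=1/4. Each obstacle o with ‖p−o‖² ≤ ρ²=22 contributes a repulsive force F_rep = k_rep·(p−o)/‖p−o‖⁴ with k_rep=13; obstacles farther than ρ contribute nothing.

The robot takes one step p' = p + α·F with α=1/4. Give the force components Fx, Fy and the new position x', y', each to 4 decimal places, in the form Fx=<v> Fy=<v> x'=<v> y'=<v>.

F_att = 1/4·(g−p) = 1/4·(4,2) = (1.0000,0.5000)
o1: d²=218 > ρ²=22 → inactive
o2: d²=197 > ρ²=22 → inactive
o3: d²=10 ≤ ρ²=22; F_rep = 13·(-1,3)/10² = (-0.1300,0.3900)
F = F_att + ΣF_rep = (0.8700,0.8900)
p' = p + 1/4·F = (-2.7825,-3.7775)

Fx=0.8700 Fy=0.8900 x'=-2.7825 y'=-3.7775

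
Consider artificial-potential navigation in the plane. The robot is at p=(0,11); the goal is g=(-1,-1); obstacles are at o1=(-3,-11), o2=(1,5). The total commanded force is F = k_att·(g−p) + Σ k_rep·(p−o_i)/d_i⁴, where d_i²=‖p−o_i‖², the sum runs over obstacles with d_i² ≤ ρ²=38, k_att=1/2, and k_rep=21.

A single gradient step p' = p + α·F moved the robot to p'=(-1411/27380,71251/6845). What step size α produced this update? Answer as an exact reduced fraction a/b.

α = 1/10

F_att = 1/2·(g−p) = 1/2·(-1,-12) = (-0.5000,-6.0000)
o1: d²=493 > ρ²=38 → inactive
o2: d²=37 ≤ ρ²=38; F_rep = 21·(-1,6)/37² = (-0.0153,0.0920)
F = F_att + ΣF_rep = (-0.5153,-5.9080)
Δp = p'−p = (-0.0515,-0.5908); α = Δx/Fx = (-1411/27380) / (-1411/2738) = 1/10
check: Δy/Fy = (-4044/6845) / (-8088/1369) = 1/10 ✓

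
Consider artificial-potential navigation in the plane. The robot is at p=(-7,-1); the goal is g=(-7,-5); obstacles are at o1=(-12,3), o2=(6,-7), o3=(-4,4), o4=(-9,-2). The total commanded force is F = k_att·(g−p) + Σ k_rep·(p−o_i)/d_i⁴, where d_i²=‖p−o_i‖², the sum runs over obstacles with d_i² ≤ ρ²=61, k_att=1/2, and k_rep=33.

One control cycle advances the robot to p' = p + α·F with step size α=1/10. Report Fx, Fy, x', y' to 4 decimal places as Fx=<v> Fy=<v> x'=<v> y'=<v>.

Fx=2.6525 Fy=-0.9013 x'=-6.7347 y'=-1.0901

F_att = 1/2·(g−p) = 1/2·(0,-4) = (0.0000,-2.0000)
o1: d²=41 ≤ ρ²=61; F_rep = 33·(5,-4)/41² = (0.0982,-0.0785)
o2: d²=205 > ρ²=61 → inactive
o3: d²=34 ≤ ρ²=61; F_rep = 33·(-3,-5)/34² = (-0.0856,-0.1427)
o4: d²=5 ≤ ρ²=61; F_rep = 33·(2,1)/5² = (2.6400,1.3200)
F = F_att + ΣF_rep = (2.6525,-0.9013)
p' = p + 1/10·F = (-6.7347,-1.0901)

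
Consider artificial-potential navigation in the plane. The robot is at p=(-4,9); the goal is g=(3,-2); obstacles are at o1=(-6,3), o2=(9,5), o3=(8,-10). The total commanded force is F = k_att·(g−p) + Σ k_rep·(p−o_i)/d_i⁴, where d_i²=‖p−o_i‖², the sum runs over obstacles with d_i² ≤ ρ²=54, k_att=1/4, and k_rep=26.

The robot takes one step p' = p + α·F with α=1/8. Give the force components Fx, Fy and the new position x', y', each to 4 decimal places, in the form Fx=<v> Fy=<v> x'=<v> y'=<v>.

F_att = 1/4·(g−p) = 1/4·(7,-11) = (1.7500,-2.7500)
o1: d²=40 ≤ ρ²=54; F_rep = 26·(2,6)/40² = (0.0325,0.0975)
o2: d²=185 > ρ²=54 → inactive
o3: d²=505 > ρ²=54 → inactive
F = F_att + ΣF_rep = (1.7825,-2.6525)
p' = p + 1/8·F = (-3.7772,8.6684)

Fx=1.7825 Fy=-2.6525 x'=-3.7772 y'=8.6684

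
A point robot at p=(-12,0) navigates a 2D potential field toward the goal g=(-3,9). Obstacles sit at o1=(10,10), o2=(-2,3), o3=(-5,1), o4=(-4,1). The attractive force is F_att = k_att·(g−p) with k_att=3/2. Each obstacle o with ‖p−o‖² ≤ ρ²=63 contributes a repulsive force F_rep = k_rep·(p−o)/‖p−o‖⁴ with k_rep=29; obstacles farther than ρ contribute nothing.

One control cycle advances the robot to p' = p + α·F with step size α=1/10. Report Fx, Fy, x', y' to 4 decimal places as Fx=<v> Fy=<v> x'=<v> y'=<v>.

Fx=13.4188 Fy=13.4884 x'=-10.6581 y'=1.3488

F_att = 3/2·(g−p) = 3/2·(9,9) = (13.5000,13.5000)
o1: d²=584 > ρ²=63 → inactive
o2: d²=109 > ρ²=63 → inactive
o3: d²=50 ≤ ρ²=63; F_rep = 29·(-7,-1)/50² = (-0.0812,-0.0116)
o4: d²=65 > ρ²=63 → inactive
F = F_att + ΣF_rep = (13.4188,13.4884)
p' = p + 1/10·F = (-10.6581,1.3488)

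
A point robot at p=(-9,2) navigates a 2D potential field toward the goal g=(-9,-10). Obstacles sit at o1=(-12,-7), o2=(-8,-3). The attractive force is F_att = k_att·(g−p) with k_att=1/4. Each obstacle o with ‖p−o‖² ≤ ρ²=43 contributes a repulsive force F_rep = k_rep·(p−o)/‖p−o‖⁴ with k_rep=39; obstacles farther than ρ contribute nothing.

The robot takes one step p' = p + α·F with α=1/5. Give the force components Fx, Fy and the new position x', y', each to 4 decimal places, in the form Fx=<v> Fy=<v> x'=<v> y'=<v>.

Fx=-0.0577 Fy=-2.7115 x'=-9.0115 y'=1.4577

F_att = 1/4·(g−p) = 1/4·(0,-12) = (0.0000,-3.0000)
o1: d²=90 > ρ²=43 → inactive
o2: d²=26 ≤ ρ²=43; F_rep = 39·(-1,5)/26² = (-0.0577,0.2885)
F = F_att + ΣF_rep = (-0.0577,-2.7115)
p' = p + 1/5·F = (-9.0115,1.4577)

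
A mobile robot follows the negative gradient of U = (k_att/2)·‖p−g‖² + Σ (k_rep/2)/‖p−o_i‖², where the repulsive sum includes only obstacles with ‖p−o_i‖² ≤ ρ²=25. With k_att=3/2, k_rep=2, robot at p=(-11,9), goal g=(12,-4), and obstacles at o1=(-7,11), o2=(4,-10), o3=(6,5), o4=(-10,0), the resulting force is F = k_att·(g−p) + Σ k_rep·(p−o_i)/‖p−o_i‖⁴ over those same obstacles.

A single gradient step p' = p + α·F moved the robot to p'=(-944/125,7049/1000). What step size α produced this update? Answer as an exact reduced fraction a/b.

α = 1/10

F_att = 3/2·(g−p) = 3/2·(23,-13) = (34.5000,-19.5000)
o1: d²=20 ≤ ρ²=25; F_rep = 2·(-4,-2)/20² = (-0.0200,-0.0100)
o2: d²=586 > ρ²=25 → inactive
o3: d²=305 > ρ²=25 → inactive
o4: d²=82 > ρ²=25 → inactive
F = F_att + ΣF_rep = (34.4800,-19.5100)
Δp = p'−p = (3.4480,-1.9510); α = Δx/Fx = (431/125) / (862/25) = 1/10
check: Δy/Fy = (-1951/1000) / (-1951/100) = 1/10 ✓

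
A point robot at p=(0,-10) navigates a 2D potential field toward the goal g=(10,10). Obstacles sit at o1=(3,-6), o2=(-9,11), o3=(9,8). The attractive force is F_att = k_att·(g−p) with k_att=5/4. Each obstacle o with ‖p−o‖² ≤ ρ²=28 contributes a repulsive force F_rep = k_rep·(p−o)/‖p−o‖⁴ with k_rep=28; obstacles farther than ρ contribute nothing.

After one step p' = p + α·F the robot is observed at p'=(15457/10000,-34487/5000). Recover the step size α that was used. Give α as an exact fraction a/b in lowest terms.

α = 1/8

F_att = 5/4·(g−p) = 5/4·(10,20) = (12.5000,25.0000)
o1: d²=25 ≤ ρ²=28; F_rep = 28·(-3,-4)/25² = (-0.1344,-0.1792)
o2: d²=522 > ρ²=28 → inactive
o3: d²=405 > ρ²=28 → inactive
F = F_att + ΣF_rep = (12.3656,24.8208)
Δp = p'−p = (1.5457,3.1026); α = Δx/Fx = (15457/10000) / (15457/1250) = 1/8
check: Δy/Fy = (15513/5000) / (15513/625) = 1/8 ✓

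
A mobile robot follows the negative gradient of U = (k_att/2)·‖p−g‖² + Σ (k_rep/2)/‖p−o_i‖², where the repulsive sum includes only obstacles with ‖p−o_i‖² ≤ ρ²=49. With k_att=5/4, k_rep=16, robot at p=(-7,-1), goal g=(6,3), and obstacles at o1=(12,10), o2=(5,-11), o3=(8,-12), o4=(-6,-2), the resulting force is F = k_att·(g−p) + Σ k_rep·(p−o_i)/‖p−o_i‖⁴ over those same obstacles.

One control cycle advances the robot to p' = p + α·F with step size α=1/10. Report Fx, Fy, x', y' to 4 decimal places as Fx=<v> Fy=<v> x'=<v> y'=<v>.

Fx=12.2500 Fy=9.0000 x'=-5.7750 y'=-0.1000

F_att = 5/4·(g−p) = 5/4·(13,4) = (16.2500,5.0000)
o1: d²=482 > ρ²=49 → inactive
o2: d²=244 > ρ²=49 → inactive
o3: d²=346 > ρ²=49 → inactive
o4: d²=2 ≤ ρ²=49; F_rep = 16·(-1,1)/2² = (-4.0000,4.0000)
F = F_att + ΣF_rep = (12.2500,9.0000)
p' = p + 1/10·F = (-5.7750,-0.1000)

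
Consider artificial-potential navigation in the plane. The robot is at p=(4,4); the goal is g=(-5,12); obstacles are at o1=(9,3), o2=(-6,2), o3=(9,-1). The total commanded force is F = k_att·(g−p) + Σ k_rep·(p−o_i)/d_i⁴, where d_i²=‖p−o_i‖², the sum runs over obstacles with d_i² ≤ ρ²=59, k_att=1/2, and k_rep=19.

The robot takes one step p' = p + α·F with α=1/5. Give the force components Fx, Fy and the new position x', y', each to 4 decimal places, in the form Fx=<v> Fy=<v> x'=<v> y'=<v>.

F_att = 1/2·(g−p) = 1/2·(-9,8) = (-4.5000,4.0000)
o1: d²=26 ≤ ρ²=59; F_rep = 19·(-5,1)/26² = (-0.1405,0.0281)
o2: d²=104 > ρ²=59 → inactive
o3: d²=50 ≤ ρ²=59; F_rep = 19·(-5,5)/50² = (-0.0380,0.0380)
F = F_att + ΣF_rep = (-4.6785,4.0661)
p' = p + 1/5·F = (3.0643,4.8132)

Fx=-4.6785 Fy=4.0661 x'=3.0643 y'=4.8132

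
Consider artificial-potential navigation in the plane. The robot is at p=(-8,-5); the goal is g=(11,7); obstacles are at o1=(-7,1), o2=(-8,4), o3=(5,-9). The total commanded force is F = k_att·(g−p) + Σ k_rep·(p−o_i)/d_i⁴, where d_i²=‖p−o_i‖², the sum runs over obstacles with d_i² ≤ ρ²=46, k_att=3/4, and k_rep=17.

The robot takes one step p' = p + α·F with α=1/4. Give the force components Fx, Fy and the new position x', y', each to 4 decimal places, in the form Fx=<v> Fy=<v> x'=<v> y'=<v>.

F_att = 3/4·(g−p) = 3/4·(19,12) = (14.2500,9.0000)
o1: d²=37 ≤ ρ²=46; F_rep = 17·(-1,-6)/37² = (-0.0124,-0.0745)
o2: d²=81 > ρ²=46 → inactive
o3: d²=185 > ρ²=46 → inactive
F = F_att + ΣF_rep = (14.2376,8.9255)
p' = p + 1/4·F = (-4.4406,-2.7686)

Fx=14.2376 Fy=8.9255 x'=-4.4406 y'=-2.7686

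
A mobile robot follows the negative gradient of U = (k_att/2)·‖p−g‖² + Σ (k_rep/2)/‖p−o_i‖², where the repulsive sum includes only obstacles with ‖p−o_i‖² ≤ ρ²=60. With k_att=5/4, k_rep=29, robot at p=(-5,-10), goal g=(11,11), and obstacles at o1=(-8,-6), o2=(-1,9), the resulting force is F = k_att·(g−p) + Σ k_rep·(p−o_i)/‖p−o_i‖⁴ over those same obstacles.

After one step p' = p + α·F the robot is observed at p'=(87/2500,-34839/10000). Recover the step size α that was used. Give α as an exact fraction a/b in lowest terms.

F_att = 5/4·(g−p) = 5/4·(16,21) = (20.0000,26.2500)
o1: d²=25 ≤ ρ²=60; F_rep = 29·(3,-4)/25² = (0.1392,-0.1856)
o2: d²=377 > ρ²=60 → inactive
F = F_att + ΣF_rep = (20.1392,26.0644)
Δp = p'−p = (5.0348,6.5161); α = Δx/Fx = (12587/2500) / (12587/625) = 1/4
check: Δy/Fy = (65161/10000) / (65161/2500) = 1/4 ✓

α = 1/4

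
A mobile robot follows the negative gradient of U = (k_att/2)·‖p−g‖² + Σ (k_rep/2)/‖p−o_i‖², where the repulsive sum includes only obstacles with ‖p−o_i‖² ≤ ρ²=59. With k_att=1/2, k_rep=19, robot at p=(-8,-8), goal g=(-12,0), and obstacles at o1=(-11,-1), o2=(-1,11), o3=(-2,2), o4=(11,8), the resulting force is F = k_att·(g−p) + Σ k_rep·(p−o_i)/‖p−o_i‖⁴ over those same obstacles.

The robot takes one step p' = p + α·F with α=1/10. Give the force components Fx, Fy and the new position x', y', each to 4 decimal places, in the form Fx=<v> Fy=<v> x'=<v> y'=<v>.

F_att = 1/2·(g−p) = 1/2·(-4,8) = (-2.0000,4.0000)
o1: d²=58 ≤ ρ²=59; F_rep = 19·(3,-7)/58² = (0.0169,-0.0395)
o2: d²=410 > ρ²=59 → inactive
o3: d²=136 > ρ²=59 → inactive
o4: d²=617 > ρ²=59 → inactive
F = F_att + ΣF_rep = (-1.9831,3.9605)
p' = p + 1/10·F = (-8.1983,-7.6040)

Fx=-1.9831 Fy=3.9605 x'=-8.1983 y'=-7.6040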